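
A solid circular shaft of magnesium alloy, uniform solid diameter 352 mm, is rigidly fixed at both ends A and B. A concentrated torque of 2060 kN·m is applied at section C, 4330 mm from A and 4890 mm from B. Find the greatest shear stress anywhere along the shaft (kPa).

With uniform GJ and both ends fixed, compatibility θ_AC = θ_CB gives T_A·a = T_B·b, together with T_A + T_B = T₀.
T_A = T₀·b/(a+b) = 2.060e6·4890/9220 = 1.093e6 N·m; T_B = 967400 N·m.
τ in each portion: τ_AC = 1.28×10^8 Pa, τ_CB = 1.13×10^8 Pa; maximum is in AC.
τ_max = T_AC·r/J = 1.093e6·0.176/1.51×10^-3 = 1.276×10^8 Pa.

128000 kPa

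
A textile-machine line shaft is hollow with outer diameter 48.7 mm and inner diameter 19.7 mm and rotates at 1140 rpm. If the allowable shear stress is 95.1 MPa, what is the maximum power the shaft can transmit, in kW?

J = π(d_o⁴ − d_i⁴)/32 = π(0.0487⁴ − 0.0197⁴)/32 = 5.374×10^-7 m⁴.
T_max = τ_allow·J/r = 9.51×10^7 × 5.374×10^-7 / 0.0244 = 2099 N·m.
ω = 2π·1140/60 = 119.4 rad/s, so P_max = T_max·ω = 2.506×10^5 W.

251 kW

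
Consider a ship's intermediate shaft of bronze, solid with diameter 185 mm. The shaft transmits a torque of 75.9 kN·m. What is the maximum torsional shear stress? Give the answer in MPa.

61.1 MPa

J = πd⁴/32 = π(0.185)⁴/32 = 1.150×10^-4 m⁴.
τ_max = T·r/J = 75900 × 0.0925 / 1.150×10^-4 = 6.105×10^7 Pa.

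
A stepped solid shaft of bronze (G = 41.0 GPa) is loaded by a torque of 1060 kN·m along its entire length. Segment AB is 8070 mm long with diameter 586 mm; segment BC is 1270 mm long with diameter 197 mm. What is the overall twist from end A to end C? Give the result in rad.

0.240 rad

J_AB = π(0.586)⁴/32 = 0.0116 m⁴; J_BC = π(0.197)⁴/32 = 1.48×10^-4 m⁴.
θ = (T/G)·Σ L_i/J_i = (1.060e6/41.0×10⁹)·(8.07/0.0116 + 1.27/1.48×10^-4) = 0.2401 rad.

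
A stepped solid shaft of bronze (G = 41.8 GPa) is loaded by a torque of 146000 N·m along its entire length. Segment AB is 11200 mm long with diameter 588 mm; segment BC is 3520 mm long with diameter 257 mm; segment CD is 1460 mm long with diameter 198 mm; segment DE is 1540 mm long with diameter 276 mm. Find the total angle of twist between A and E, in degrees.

J_AB = π(0.588)⁴/32 = 0.0117 m⁴; J_BC = π(0.257)⁴/32 = 4.28×10^-4 m⁴; J_CD = π(0.198)⁴/32 = 1.51×10^-4 m⁴; J_DE = π(0.276)⁴/32 = 5.70×10^-4 m⁴.
θ = (T/G)·Σ L_i/J_i = (146000/41.8×10⁹)·(11.2/0.0117 + 3.52/4.28×10^-4 + 1.46/1.51×10^-4 + 1.54/5.70×10^-4) = 0.07528 rad.

4.31°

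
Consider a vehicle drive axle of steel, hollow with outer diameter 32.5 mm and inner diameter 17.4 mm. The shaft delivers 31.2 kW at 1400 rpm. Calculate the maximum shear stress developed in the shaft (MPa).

34.4 MPa

ω = 2π·1400/60 = 146.6 rad/s, so T = P/ω = 31.2×10³ / 146.6 = 212.8 N·m.
J = π(d_o⁴ − d_i⁴)/32 = π(0.0325⁴ − 0.0174⁴)/32 = 1.005×10^-7 m⁴.
τ_max = T·r/J = 212.8 × 0.0163 / 1.005×10^-7 = 3.440×10^7 Pa.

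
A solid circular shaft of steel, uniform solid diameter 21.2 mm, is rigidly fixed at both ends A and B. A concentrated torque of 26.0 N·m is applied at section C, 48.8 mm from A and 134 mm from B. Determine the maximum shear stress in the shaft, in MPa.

With uniform GJ and both ends fixed, compatibility θ_AC = θ_CB gives T_A·a = T_B·b, together with T_A + T_B = T₀.
T_A = T₀·b/(a+b) = 26.00·134/182.8 = 19.06 N·m; T_B = 6.941 N·m.
τ in each portion: τ_AC = 1.02×10^7 Pa, τ_CB = 3.71×10^6 Pa; maximum is in AC.
τ_max = T_AC·r/J = 19.06·0.0106/1.98×10^-8 = 1.019×10^7 Pa.

10.2 MPa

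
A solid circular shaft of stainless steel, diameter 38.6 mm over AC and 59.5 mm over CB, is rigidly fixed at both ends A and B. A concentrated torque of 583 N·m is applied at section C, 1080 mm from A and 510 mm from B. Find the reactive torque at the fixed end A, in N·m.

45.0 N·m

Compatibility: T_A·a/J_AC = T_B·b/J_CB with T_A + T_B = T₀.
J_AC = 2.18×10^-7 m⁴, J_CB = 1.23×10^-6 m⁴, so T_A = T₀·(J_AC/a)/((J_AC/a)+(J_CB/b)) = 45.00 N·m, T_B = 538.0 N·m.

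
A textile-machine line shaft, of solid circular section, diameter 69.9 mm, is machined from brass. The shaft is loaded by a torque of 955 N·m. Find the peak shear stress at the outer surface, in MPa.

J = πd⁴/32 = π(0.0699)⁴/32 = 2.344×10^-6 m⁴.
τ_max = T·r/J = 955.0 × 0.0350 / 2.344×10^-6 = 1.424×10^7 Pa.

14.2 MPa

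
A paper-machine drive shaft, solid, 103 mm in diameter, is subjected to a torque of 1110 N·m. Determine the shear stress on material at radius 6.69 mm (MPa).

J = πd⁴/32 = π(0.103)⁴/32 = 1.105×10^-5 m⁴.
Shear stress varies linearly with radius: τ = T·r/J = 1110 × 0.00669 / 1.105×10^-5 = 6.720×10^5 Pa.

0.672 MPa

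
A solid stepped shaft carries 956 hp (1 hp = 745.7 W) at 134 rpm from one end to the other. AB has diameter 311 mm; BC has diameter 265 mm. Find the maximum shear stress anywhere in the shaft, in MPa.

13.9 MPa

ω = 2π·134/60 = 14.03 rad/s, so T = P/ω = 956×745.7 / 14.03 = 50800 N·m.
Under the same torque, τ_max = 16T/(πd³) is largest where d is smallest — segment BC (d = 265 mm).
τ_max = 16·50800/(π·(0.265)³) = 1.390×10^7 Pa.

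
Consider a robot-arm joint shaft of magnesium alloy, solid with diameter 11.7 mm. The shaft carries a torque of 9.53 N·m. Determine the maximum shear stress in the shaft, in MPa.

J = πd⁴/32 = π(0.0117)⁴/32 = 1.840×10^-9 m⁴.
τ_max = T·r/J = 9.530 × 0.00585 / 1.840×10^-9 = 3.030×10^7 Pa.

30.3 MPa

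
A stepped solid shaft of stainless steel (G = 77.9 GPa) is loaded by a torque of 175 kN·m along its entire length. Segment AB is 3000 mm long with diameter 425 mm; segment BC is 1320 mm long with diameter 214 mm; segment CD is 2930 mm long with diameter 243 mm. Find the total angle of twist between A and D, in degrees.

J_AB = π(0.425)⁴/32 = 3.20×10^-3 m⁴; J_BC = π(0.214)⁴/32 = 2.06×10^-4 m⁴; J_CD = π(0.243)⁴/32 = 3.42×10^-4 m⁴.
θ = (T/G)·Σ L_i/J_i = (175000/77.9×10⁹)·(3.00/3.20×10^-3 + 1.32/2.06×10^-4 + 2.93/3.42×10^-4) = 0.03573 rad.

2.05°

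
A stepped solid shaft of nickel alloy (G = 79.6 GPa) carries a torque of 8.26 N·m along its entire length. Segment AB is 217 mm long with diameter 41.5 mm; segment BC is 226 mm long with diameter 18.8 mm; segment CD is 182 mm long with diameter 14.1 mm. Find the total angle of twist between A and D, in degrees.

J_AB = π(0.0415)⁴/32 = 2.91×10^-7 m⁴; J_BC = π(0.0188)⁴/32 = 1.23×10^-8 m⁴; J_CD = π(0.0141)⁴/32 = 3.88×10^-9 m⁴.
θ = (T/G)·Σ L_i/J_i = (8.260/79.6×10⁹)·(0.217/2.91×10^-7 + 0.226/1.23×10^-8 + 0.182/3.88×10^-9) = 6.857×10^-3 rad.

0.393°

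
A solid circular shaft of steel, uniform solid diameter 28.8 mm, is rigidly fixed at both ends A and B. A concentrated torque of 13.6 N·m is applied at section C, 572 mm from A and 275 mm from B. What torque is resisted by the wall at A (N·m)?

With uniform GJ and both ends fixed, compatibility θ_AC = θ_CB gives T_A·a = T_B·b, together with T_A + T_B = T₀.
T_A = T₀·b/(a+b) = 13.60·275/847.0 = 4.416 N·m; T_B = 9.184 N·m.

4.42 N·m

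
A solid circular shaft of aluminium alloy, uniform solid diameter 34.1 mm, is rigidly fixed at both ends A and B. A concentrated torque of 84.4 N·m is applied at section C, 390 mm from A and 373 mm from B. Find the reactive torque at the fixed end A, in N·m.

41.3 N·m

With uniform GJ and both ends fixed, compatibility θ_AC = θ_CB gives T_A·a = T_B·b, together with T_A + T_B = T₀.
T_A = T₀·b/(a+b) = 84.40·373/763.0 = 41.26 N·m; T_B = 43.14 N·m.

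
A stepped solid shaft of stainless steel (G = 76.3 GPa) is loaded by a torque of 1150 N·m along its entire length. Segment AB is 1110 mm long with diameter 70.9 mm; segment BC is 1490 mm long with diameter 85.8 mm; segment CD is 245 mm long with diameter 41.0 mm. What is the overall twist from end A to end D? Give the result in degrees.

1.39°

J_AB = π(0.0709)⁴/32 = 2.48×10^-6 m⁴; J_BC = π(0.0858)⁴/32 = 5.32×10^-6 m⁴; J_CD = π(0.0410)⁴/32 = 2.77×10^-7 m⁴.
θ = (T/G)·Σ L_i/J_i = (1150/76.3×10⁹)·(1.11/2.48×10^-6 + 1.49/5.32×10^-6 + 0.245/2.77×10^-7) = 0.02428 rad.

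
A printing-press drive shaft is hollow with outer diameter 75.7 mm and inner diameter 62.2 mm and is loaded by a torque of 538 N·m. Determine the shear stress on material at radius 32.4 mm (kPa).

J = π(d_o⁴ − d_i⁴)/32 = π(0.0757⁴ − 0.0622⁴)/32 = 1.754×10^-6 m⁴.
Shear stress varies linearly with radius: τ = T·r/J = 538.0 × 0.0324 / 1.754×10^-6 = 9.935×10^6 Pa.

9940 kPa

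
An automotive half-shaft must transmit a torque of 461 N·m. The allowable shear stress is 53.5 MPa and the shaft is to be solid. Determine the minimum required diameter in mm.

For a solid shaft τ_max = 16T/(πd³), so d = (16T/(π τ_allow))^(1/3) = (16·461.0/(π·5.35×10^7))^(1/3) = 0.03527 m.

35.3 mm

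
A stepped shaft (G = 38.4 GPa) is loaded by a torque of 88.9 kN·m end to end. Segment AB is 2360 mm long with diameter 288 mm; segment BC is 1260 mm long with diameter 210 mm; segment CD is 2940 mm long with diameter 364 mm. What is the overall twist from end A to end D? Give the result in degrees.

1.57°

J_AB = π(0.288)⁴/32 = 6.75×10^-4 m⁴; J_BC = π(0.210)⁴/32 = 1.91×10^-4 m⁴; J_CD = π(0.364)⁴/32 = 1.72×10^-3 m⁴.
θ = (T/G)·Σ L_i/J_i = (88900/38.4×10⁹)·(2.36/6.75×10^-4 + 1.26/1.91×10^-4 + 2.94/1.72×10^-3) = 0.02732 rad.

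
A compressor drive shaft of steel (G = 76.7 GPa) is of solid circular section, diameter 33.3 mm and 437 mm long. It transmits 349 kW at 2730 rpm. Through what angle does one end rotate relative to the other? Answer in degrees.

ω = 2π·2730/60 = 285.9 rad/s, so T = P/ω = 349×10³ / 285.9 = 1221 N·m.
J = πd⁴/32 = π(0.0333)⁴/32 = 1.207×10^-7 m⁴.
θ = T·L/(G·J) = 1221 × 0.437 / (76.7×10⁹ × 1.207×10^-7) = 0.05762 rad.

3.30°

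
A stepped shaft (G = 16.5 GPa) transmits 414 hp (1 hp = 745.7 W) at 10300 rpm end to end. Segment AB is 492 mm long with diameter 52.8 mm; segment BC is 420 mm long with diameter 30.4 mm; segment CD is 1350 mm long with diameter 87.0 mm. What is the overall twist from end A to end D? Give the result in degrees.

ω = 2π·10300/60 = 1079 rad/s, so T = P/ω = 414×745.7 / 1079 = 286.2 N·m.
J_AB = π(0.0528)⁴/32 = 7.63×10^-7 m⁴; J_BC = π(0.0304)⁴/32 = 8.38×10^-8 m⁴; J_CD = π(0.0870)⁴/32 = 5.62×10^-6 m⁴.
θ = (T/G)·Σ L_i/J_i = (286.2/16.5×10⁹)·(0.492/7.63×10^-7 + 0.420/8.38×10^-8 + 1.35/5.62×10^-6) = 0.1022 rad.

5.86°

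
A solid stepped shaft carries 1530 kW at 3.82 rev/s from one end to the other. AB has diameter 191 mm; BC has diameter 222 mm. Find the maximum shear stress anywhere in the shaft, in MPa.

46.6 MPa

ω = 2π·3.82 = 24.00 rad/s, so T = P/ω = 1530×10³ / 24.00 = 63750 N·m.
Under the same torque, τ_max = 16T/(πd³) is largest where d is smallest — segment AB (d = 191 mm).
τ_max = 16·63750/(π·(0.191)³) = 4.659×10^7 Pa.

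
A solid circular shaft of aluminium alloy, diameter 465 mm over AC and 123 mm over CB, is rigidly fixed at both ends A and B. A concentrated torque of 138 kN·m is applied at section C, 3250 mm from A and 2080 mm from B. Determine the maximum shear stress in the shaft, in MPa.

Compatibility: T_A·a/J_AC = T_B·b/J_CB with T_A + T_B = T₀.
J_AC = 4.59×10^-3 m⁴, J_CB = 2.25×10^-5 m⁴, so T_A = T₀·(J_AC/a)/((J_AC/a)+(J_CB/b)) = 137000 N·m, T_B = 1048 N·m.
τ in each portion: τ_AC = 6.94×10^6 Pa, τ_CB = 2.87×10^6 Pa; maximum is in AC.
τ_max = T_AC·r/J = 137000·0.233/4.59×10^-3 = 6.937×10^6 Pa.

6.94 MPa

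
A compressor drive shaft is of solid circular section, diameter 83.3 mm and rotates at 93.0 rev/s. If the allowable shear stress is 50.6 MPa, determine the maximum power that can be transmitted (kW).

3360 kW

J = πd⁴/32 = π(0.0833)⁴/32 = 4.727×10^-6 m⁴.
T_max = τ_allow·J/r = 5.06×10^7 × 4.727×10^-6 / 0.0416 = 5743 N·m.
ω = 2π·93.0 = 584.3 rad/s, so P_max = T_max·ω = 3.356×10^6 W.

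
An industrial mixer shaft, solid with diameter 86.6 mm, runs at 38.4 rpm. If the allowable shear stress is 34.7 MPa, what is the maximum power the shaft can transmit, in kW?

J = πd⁴/32 = π(0.0866)⁴/32 = 5.522×10^-6 m⁴.
T_max = τ_allow·J/r = 3.47×10^7 × 5.522×10^-6 / 0.0433 = 4425 N·m.
ω = 2π·38.4/60 = 4.021 rad/s, so P_max = T_max·ω = 1.779×10^4 W.

17.8 kW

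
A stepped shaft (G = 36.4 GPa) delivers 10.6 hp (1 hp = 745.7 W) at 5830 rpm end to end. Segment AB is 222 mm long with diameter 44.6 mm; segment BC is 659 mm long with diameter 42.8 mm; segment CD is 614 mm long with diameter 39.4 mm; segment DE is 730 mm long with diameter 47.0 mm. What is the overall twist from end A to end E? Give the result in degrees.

0.136°

ω = 2π·5830/60 = 610.5 rad/s, so T = P/ω = 10.6×745.7 / 610.5 = 12.95 N·m.
J_AB = π(0.0446)⁴/32 = 3.88×10^-7 m⁴; J_BC = π(0.0428)⁴/32 = 3.29×10^-7 m⁴; J_CD = π(0.0394)⁴/32 = 2.37×10^-7 m⁴; J_DE = π(0.0470)⁴/32 = 4.79×10^-7 m⁴.
θ = (T/G)·Σ L_i/J_i = (12.95/36.4×10⁹)·(0.222/3.88×10^-7 + 0.659/3.29×10^-7 + 0.614/2.37×10^-7 + 0.730/4.79×10^-7) = 2.380×10^-3 rad.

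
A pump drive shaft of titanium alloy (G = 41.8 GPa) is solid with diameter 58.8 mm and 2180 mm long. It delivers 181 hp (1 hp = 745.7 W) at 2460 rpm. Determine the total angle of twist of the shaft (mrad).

ω = 2π·2460/60 = 257.6 rad/s, so T = P/ω = 181×745.7 / 257.6 = 523.9 N·m.
J = πd⁴/32 = π(0.0588)⁴/32 = 1.174×10^-6 m⁴.
θ = T·L/(G·J) = 523.9 × 2.18 / (41.8×10⁹ × 1.174×10^-6) = 0.02328 rad.

23.3 mrad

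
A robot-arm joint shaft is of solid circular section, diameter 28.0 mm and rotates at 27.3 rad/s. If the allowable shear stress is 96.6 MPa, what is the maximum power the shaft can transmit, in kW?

J = πd⁴/32 = π(0.0280)⁴/32 = 6.034×10^-8 m⁴.
T_max = τ_allow·J/r = 9.66×10^7 × 6.034×10^-8 / 0.0140 = 416.4 N·m.
ω = 27.3 rad/s, so P_max = T_max·ω = 1.137×10^4 W.

11.4 kW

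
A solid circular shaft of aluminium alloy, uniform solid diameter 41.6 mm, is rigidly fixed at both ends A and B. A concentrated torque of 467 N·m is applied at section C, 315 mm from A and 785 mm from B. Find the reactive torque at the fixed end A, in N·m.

With uniform GJ and both ends fixed, compatibility θ_AC = θ_CB gives T_A·a = T_B·b, together with T_A + T_B = T₀.
T_A = T₀·b/(a+b) = 467.0·785/1100 = 333.3 N·m; T_B = 133.7 N·m.

333 N·m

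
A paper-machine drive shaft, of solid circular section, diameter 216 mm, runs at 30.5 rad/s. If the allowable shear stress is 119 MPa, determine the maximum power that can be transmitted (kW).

J = πd⁴/32 = π(0.216)⁴/32 = 2.137×10^-4 m⁴.
T_max = τ_allow·J/r = 1.19×10^8 × 2.137×10^-4 / 0.108 = 235500 N·m.
ω = 30.5 rad/s, so P_max = T_max·ω = 7.182×10^6 W.

7180 kW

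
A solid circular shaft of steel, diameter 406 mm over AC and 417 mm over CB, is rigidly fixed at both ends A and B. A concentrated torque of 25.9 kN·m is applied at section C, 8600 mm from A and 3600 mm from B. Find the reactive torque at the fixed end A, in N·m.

Compatibility: T_A·a/J_AC = T_B·b/J_CB with T_A + T_B = T₀.
J_AC = 2.67×10^-3 m⁴, J_CB = 2.97×10^-3 m⁴, so T_A = T₀·(J_AC/a)/((J_AC/a)+(J_CB/b)) = 7079 N·m, T_B = 18820 N·m.

7080 N·m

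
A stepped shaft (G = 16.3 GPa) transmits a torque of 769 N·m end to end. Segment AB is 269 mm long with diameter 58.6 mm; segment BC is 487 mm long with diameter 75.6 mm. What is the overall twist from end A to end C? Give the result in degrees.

J_AB = π(0.0586)⁴/32 = 1.16×10^-6 m⁴; J_BC = π(0.0756)⁴/32 = 3.21×10^-6 m⁴.
θ = (T/G)·Σ L_i/J_i = (769.0/16.3×10⁹)·(0.269/1.16×10^-6 + 0.487/3.21×10^-6) = 0.01813 rad.

1.04°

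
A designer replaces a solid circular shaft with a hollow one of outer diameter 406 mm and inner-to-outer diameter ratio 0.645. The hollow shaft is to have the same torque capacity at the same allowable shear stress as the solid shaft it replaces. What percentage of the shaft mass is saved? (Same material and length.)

Equal τ_max and T ⇒ the solid shaft needs d_s³ = d_o³(1−k⁴), so d_s = 406·(1−0.645⁴)^(1/3) = 381.1 mm.
Area ratio A_h/A_s = d_o²(1−k²)/d_s² = (1−k²)/(1−k⁴)^(2/3) = 0.6629.
Mass saving = 1 − 0.6629 = 33.7 %.

33.7 %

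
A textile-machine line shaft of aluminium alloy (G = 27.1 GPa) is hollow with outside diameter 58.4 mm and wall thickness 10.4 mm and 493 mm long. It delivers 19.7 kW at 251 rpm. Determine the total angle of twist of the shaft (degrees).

ω = 2π·251/60 = 26.28 rad/s, so T = P/ω = 19.7×10³ / 26.28 = 749.5 N·m.
J = π(d_o⁴ − d_i⁴)/32 = π(0.0584⁴ − 0.0376⁴)/32 = 9.457×10^-7 m⁴.
θ = T·L/(G·J) = 749.5 × 0.493 / (27.1×10⁹ × 9.457×10^-7) = 0.01442 rad.

0.826°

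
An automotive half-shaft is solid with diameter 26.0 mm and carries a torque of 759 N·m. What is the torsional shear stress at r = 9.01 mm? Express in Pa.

1.52e8 Pa

J = πd⁴/32 = π(0.0260)⁴/32 = 4.486×10^-8 m⁴.
Shear stress varies linearly with radius: τ = T·r/J = 759.0 × 0.00901 / 4.486×10^-8 = 1.524×10^8 Pa.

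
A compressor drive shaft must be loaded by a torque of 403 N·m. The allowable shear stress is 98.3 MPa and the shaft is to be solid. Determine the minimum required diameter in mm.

For a solid shaft τ_max = 16T/(πd³), so d = (16T/(π τ_allow))^(1/3) = (16·403.0/(π·9.83×10^7))^(1/3) = 0.02754 m.

27.5 mm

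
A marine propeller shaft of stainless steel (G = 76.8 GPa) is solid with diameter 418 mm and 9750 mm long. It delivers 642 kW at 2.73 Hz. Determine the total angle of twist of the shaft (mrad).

ω = 2π·2.73 = 17.15 rad/s, so T = P/ω = 642×10³ / 17.15 = 37430 N·m.
J = πd⁴/32 = π(0.418)⁴/32 = 2.997×10^-3 m⁴.
θ = T·L/(G·J) = 37430 × 9.75 / (76.8×10⁹ × 2.997×10^-3) = 1.585×10^-3 rad.

1.59 mrad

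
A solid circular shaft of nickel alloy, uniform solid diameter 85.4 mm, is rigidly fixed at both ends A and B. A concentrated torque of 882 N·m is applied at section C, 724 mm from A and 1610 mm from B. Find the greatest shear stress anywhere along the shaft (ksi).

With uniform GJ and both ends fixed, compatibility θ_AC = θ_CB gives T_A·a = T_B·b, together with T_A + T_B = T₀.
T_A = T₀·b/(a+b) = 882.0·1610/2334 = 608.4 N·m; T_B = 273.6 N·m.
τ in each portion: τ_AC = 4.97×10^6 Pa, τ_CB = 2.24×10^6 Pa; maximum is in AC.
τ_max = T_AC·r/J = 608.4·0.0427/5.22×10^-6 = 4.975×10^6 Pa.

0.722 ksi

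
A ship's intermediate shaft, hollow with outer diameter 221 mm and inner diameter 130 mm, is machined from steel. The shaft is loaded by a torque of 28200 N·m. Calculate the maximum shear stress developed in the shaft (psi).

J = π(d_o⁴ − d_i⁴)/32 = π(0.221⁴ − 0.130⁴)/32 = 2.062×10^-4 m⁴.
τ_max = T·r/J = 28200 × 0.111 / 2.062×10^-4 = 1.512×10^7 Pa.

2190 psi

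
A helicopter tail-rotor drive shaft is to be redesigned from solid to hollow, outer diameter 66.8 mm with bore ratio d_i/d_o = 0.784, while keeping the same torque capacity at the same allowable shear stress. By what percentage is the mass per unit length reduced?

Equal τ_max and T ⇒ the solid shaft needs d_s³ = d_o³(1−k⁴), so d_s = 66.8·(1−0.784⁴)^(1/3) = 57.03 mm.
Area ratio A_h/A_s = d_o²(1−k²)/d_s² = (1−k²)/(1−k⁴)^(2/3) = 0.5287.
Mass saving = 1 − 0.5287 = 47.1 %.

47.1 %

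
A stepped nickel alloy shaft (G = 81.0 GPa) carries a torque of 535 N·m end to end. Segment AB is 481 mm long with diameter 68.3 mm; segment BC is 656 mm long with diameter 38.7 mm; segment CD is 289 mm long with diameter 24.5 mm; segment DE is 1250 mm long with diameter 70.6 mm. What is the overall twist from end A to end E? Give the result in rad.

J_AB = π(0.0683)⁴/32 = 2.14×10^-6 m⁴; J_BC = π(0.0387)⁴/32 = 2.20×10^-7 m⁴; J_CD = π(0.0245)⁴/32 = 3.54×10^-8 m⁴; J_DE = π(0.0706)⁴/32 = 2.44×10^-6 m⁴.
θ = (T/G)·Σ L_i/J_i = (535.0/81.0×10⁹)·(0.481/2.14×10^-6 + 0.656/2.20×10^-7 + 0.289/3.54×10^-8 + 1.25/2.44×10^-6) = 0.07851 rad.

0.0785 rad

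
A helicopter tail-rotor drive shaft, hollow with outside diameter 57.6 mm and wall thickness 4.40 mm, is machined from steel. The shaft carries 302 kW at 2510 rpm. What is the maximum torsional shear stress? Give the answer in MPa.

ω = 2π·2510/60 = 262.8 rad/s, so T = P/ω = 302×10³ / 262.8 = 1149 N·m.
J = π(d_o⁴ − d_i⁴)/32 = π(0.0576⁴ − 0.0488⁴)/32 = 5.239×10^-7 m⁴.
τ_max = T·r/J = 1149 × 0.0288 / 5.239×10^-7 = 6.316×10^7 Pa.

63.2 MPa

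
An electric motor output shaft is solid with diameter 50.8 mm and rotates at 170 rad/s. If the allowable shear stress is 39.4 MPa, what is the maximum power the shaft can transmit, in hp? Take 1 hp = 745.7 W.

231 hp

J = πd⁴/32 = π(0.0508)⁴/32 = 6.538×10^-7 m⁴.
T_max = τ_allow·J/r = 3.94×10^7 × 6.538×10^-7 / 0.0254 = 1014 N·m.
ω = 170 rad/s, so P_max = T_max·ω = 1.724×10^5 W.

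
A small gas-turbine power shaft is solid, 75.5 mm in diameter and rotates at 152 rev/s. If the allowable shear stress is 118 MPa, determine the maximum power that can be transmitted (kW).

9520 kW

J = πd⁴/32 = π(0.0755)⁴/32 = 3.190×10^-6 m⁴.
T_max = τ_allow·J/r = 1.18×10^8 × 3.190×10^-6 / 0.0377 = 9971 N·m.
ω = 2π·152 = 955.0 rad/s, so P_max = T_max·ω = 9.523×10^6 W.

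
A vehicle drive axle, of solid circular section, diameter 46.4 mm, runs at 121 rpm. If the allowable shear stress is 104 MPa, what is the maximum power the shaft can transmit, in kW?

J = πd⁴/32 = π(0.0464)⁴/32 = 4.551×10^-7 m⁴.
T_max = τ_allow·J/r = 1.04×10^8 × 4.551×10^-7 / 0.0232 = 2040 N·m.
ω = 2π·121/60 = 12.67 rad/s, so P_max = T_max·ω = 2.585×10^4 W.

25.8 kW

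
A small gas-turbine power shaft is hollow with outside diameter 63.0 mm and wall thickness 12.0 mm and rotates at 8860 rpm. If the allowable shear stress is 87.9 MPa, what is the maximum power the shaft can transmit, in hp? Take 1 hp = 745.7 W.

J = π(d_o⁴ − d_i⁴)/32 = π(0.0630⁴ − 0.0390⁴)/32 = 1.319×10^-6 m⁴.
T_max = τ_allow·J/r = 8.79×10^7 × 1.319×10^-6 / 0.0315 = 3682 N·m.
ω = 2π·8860/60 = 927.8 rad/s, so P_max = T_max·ω = 3.416×10^6 W.

4580 hp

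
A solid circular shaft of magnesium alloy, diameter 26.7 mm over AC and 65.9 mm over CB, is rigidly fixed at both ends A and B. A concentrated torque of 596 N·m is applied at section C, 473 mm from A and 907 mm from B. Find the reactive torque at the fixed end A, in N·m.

Compatibility: T_A·a/J_AC = T_B·b/J_CB with T_A + T_B = T₀.
J_AC = 4.99×10^-8 m⁴, J_CB = 1.85×10^-6 m⁴, so T_A = T₀·(J_AC/a)/((J_AC/a)+(J_CB/b)) = 29.28 N·m, T_B = 566.7 N·m.

29.3 N·m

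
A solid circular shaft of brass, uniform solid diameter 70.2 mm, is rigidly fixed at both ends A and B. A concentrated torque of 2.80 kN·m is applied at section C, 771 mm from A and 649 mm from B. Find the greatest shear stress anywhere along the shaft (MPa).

With uniform GJ and both ends fixed, compatibility θ_AC = θ_CB gives T_A·a = T_B·b, together with T_A + T_B = T₀.
T_A = T₀·b/(a+b) = 2800·649/1420 = 1280 N·m; T_B = 1520 N·m.
τ in each portion: τ_AC = 1.88×10^7 Pa, τ_CB = 2.24×10^7 Pa; maximum is in CB.
τ_max = T_CB·r/J = 1520·0.0351/2.38×10^-6 = 2.238×10^7 Pa.

22.4 MPa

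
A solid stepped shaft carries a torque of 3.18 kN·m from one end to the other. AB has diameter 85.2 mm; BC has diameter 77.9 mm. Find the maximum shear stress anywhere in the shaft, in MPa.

34.3 MPa

Under the same torque, τ_max = 16T/(πd³) is largest where d is smallest — segment BC (d = 77.9 mm).
τ_max = 16·3180/(π·(0.0779)³) = 3.426×10^7 Pa.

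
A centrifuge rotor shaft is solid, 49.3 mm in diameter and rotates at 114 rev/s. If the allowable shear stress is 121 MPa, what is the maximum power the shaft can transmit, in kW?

J = πd⁴/32 = π(0.0493)⁴/32 = 5.799×10^-7 m⁴.
T_max = τ_allow·J/r = 1.21×10^8 × 5.799×10^-7 / 0.0246 = 2847 N·m.
ω = 2π·114 = 716.3 rad/s, so P_max = T_max·ω = 2.039×10^6 W.

2040 kW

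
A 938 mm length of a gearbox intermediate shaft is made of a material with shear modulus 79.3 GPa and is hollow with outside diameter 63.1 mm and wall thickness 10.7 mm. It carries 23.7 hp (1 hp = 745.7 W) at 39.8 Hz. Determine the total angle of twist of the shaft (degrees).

ω = 2π·39.8 = 250.1 rad/s, so T = P/ω = 23.7×745.7 / 250.1 = 70.67 N·m.
J = π(d_o⁴ − d_i⁴)/32 = π(0.0631⁴ − 0.0417⁴)/32 = 1.260×10^-6 m⁴.
θ = T·L/(G·J) = 70.67 × 0.938 / (79.3×10⁹ × 1.260×10^-6) = 6.637×10^-4 rad.

0.0380°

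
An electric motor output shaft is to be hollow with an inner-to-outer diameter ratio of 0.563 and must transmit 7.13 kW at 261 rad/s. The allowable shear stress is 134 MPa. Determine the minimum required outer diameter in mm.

10.5 mm

ω = 261 rad/s, so T = P/ω = 7.13×10³ / 261.0 = 27.32 N·m.
For a hollow shaft with d_i/d_o = 0.563: τ_max = 16T/(π d_o³ (1−k⁴)), so d_o = [16T/(π τ_allow (1−k⁴))]^(1/3) = [16·27.32/(π·1.34×10^8·0.8995)]^(1/3) = 0.01049 m.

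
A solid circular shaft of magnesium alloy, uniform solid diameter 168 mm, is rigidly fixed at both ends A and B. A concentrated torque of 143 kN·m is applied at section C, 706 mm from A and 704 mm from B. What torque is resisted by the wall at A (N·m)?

With uniform GJ and both ends fixed, compatibility θ_AC = θ_CB gives T_A·a = T_B·b, together with T_A + T_B = T₀.
T_A = T₀·b/(a+b) = 143000·704/1410 = 71400 N·m; T_B = 71600 N·m.

71400 N·m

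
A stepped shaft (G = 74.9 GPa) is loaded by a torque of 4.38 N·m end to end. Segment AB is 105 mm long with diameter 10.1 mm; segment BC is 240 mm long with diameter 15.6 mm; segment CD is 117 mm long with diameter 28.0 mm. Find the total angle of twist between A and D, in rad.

J_AB = π(0.0101)⁴/32 = 1.02×10^-9 m⁴; J_BC = π(0.0156)⁴/32 = 5.81×10^-9 m⁴; J_CD = π(0.0280)⁴/32 = 6.03×10^-8 m⁴.
θ = (T/G)·Σ L_i/J_i = (4.380/74.9×10⁹)·(0.105/1.02×10^-9 + 0.240/5.81×10^-9 + 0.117/6.03×10^-8) = 8.538×10^-3 rad.

0.00854 rad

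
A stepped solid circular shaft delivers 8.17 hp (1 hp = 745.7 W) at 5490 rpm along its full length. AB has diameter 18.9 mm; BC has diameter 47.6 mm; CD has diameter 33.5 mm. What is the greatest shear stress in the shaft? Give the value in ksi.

1.16 ksi

ω = 2π·5490/60 = 574.9 rad/s, so T = P/ω = 8.17×745.7 / 574.9 = 10.60 N·m.
Under the same torque, τ_max = 16T/(πd³) is largest where d is smallest — segment AB (d = 18.9 mm).
τ_max = 16·10.60/(π·(0.0189)³) = 7.994×10^6 Pa.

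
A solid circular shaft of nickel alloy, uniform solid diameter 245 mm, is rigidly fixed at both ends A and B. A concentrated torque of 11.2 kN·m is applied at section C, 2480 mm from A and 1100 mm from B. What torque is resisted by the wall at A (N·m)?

With uniform GJ and both ends fixed, compatibility θ_AC = θ_CB gives T_A·a = T_B·b, together with T_A + T_B = T₀.
T_A = T₀·b/(a+b) = 11200·1100/3580 = 3441 N·m; T_B = 7759 N·m.

3440 N·m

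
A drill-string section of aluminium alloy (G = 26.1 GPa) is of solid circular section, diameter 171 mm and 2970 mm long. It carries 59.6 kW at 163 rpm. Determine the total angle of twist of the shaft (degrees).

ω = 2π·163/60 = 17.07 rad/s, so T = P/ω = 59.6×10³ / 17.07 = 3492 N·m.
J = πd⁴/32 = π(0.171)⁴/32 = 8.394×10^-5 m⁴.
θ = T·L/(G·J) = 3492 × 2.97 / (26.1×10⁹ × 8.394×10^-5) = 4.733×10^-3 rad.

0.271°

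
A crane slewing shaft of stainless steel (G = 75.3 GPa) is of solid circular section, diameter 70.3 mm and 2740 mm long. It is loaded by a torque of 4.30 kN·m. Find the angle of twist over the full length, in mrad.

65.3 mrad

J = πd⁴/32 = π(0.0703)⁴/32 = 2.398×10^-6 m⁴.
θ = T·L/(G·J) = 4300 × 2.74 / (75.3×10⁹ × 2.398×10^-6) = 0.06525 rad.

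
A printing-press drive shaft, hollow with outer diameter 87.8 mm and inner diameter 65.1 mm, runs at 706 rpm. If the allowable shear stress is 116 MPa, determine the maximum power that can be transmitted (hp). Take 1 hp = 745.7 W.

1070 hp

J = π(d_o⁴ − d_i⁴)/32 = π(0.0878⁴ − 0.0651⁴)/32 = 4.071×10^-6 m⁴.
T_max = τ_allow·J/r = 1.16×10^8 × 4.071×10^-6 / 0.0439 = 10760 N·m.
ω = 2π·706/60 = 73.93 rad/s, so P_max = T_max·ω = 7.953×10^5 W.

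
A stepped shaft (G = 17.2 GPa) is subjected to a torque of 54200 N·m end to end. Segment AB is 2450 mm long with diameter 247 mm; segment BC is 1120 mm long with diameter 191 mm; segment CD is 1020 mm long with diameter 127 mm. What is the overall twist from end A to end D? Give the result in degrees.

J_AB = π(0.247)⁴/32 = 3.65×10^-4 m⁴; J_BC = π(0.191)⁴/32 = 1.31×10^-4 m⁴; J_CD = π(0.127)⁴/32 = 2.55×10^-5 m⁴.
θ = (T/G)·Σ L_i/J_i = (54200/17.2×10⁹)·(2.45/3.65×10^-4 + 1.12/1.31×10^-4 + 1.02/2.55×10^-5) = 0.1740 rad.

9.97°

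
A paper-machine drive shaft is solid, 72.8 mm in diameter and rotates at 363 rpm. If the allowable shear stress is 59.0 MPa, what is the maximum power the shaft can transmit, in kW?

J = πd⁴/32 = π(0.0728)⁴/32 = 2.758×10^-6 m⁴.
T_max = τ_allow·J/r = 5.90×10^7 × 2.758×10^-6 / 0.0364 = 4470 N·m.
ω = 2π·363/60 = 38.01 rad/s, so P_max = T_max·ω = 1.699×10^5 W.

170 kW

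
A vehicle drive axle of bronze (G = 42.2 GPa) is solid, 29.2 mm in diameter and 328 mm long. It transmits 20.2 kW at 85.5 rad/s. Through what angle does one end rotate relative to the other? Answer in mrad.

25.7 mrad

ω = 85.5 rad/s, so T = P/ω = 20.2×10³ / 85.50 = 236.3 N·m.
J = πd⁴/32 = π(0.0292)⁴/32 = 7.137×10^-8 m⁴.
θ = T·L/(G·J) = 236.3 × 0.328 / (42.2×10⁹ × 7.137×10^-8) = 0.02573 rad.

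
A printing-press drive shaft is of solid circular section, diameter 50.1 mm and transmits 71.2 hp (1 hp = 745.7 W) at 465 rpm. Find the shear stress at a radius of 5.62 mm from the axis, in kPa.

ω = 2π·465/60 = 48.69 rad/s, so T = P/ω = 71.2×745.7 / 48.69 = 1090 N·m.
J = πd⁴/32 = π(0.0501)⁴/32 = 6.185×10^-7 m⁴.
Shear stress varies linearly with radius: τ = T·r/J = 1090 × 0.00562 / 6.185×10^-7 = 9.907×10^6 Pa.

9910 kPa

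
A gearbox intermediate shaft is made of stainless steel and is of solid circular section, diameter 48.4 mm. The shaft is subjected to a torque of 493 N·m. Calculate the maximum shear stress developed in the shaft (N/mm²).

22.1 N/mm²

J = πd⁴/32 = π(0.0484)⁴/32 = 5.387×10^-7 m⁴.
τ_max = T·r/J = 493.0 × 0.0242 / 5.387×10^-7 = 2.215×10^7 Pa.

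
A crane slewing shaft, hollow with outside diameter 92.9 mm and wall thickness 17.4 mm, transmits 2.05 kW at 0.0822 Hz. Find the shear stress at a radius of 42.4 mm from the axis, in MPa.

ω = 2π·0.0822 = 0.5165 rad/s, so T = P/ω = 2.05×10³ / 0.5165 = 3969 N·m.
J = π(d_o⁴ − d_i⁴)/32 = π(0.0929⁴ − 0.0581⁴)/32 = 6.194×10^-6 m⁴.
Shear stress varies linearly with radius: τ = T·r/J = 3969 × 0.0424 / 6.194×10^-6 = 2.717×10^7 Pa.

27.2 MPa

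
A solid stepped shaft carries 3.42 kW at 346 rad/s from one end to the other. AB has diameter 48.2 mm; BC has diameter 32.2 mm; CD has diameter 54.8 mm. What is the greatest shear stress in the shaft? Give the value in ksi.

ω = 346 rad/s, so T = P/ω = 3.42×10³ / 346.0 = 9.884 N·m.
Under the same torque, τ_max = 16T/(πd³) is largest where d is smallest — segment BC (d = 32.2 mm).
τ_max = 16·9.884/(π·(0.0322)³) = 1.508×10^6 Pa.

0.219 ksi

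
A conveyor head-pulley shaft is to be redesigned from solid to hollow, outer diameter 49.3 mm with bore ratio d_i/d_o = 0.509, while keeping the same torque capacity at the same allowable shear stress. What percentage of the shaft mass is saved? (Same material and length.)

Equal τ_max and T ⇒ the solid shaft needs d_s³ = d_o³(1−k⁴), so d_s = 49.3·(1−0.509⁴)^(1/3) = 48.17 mm.
Area ratio A_h/A_s = d_o²(1−k²)/d_s² = (1−k²)/(1−k⁴)^(2/3) = 0.7760.
Mass saving = 1 − 0.7760 = 22.4 %.

22.4 %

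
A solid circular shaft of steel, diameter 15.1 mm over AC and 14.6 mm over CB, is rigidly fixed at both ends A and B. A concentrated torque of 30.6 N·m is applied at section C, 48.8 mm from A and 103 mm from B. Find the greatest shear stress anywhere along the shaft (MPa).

Compatibility: T_A·a/J_AC = T_B·b/J_CB with T_A + T_B = T₀.
J_AC = 5.10×10^-9 m⁴, J_CB = 4.46×10^-9 m⁴, so T_A = T₀·(J_AC/a)/((J_AC/a)+(J_CB/b)) = 21.64 N·m, T_B = 8.961 N·m.
τ in each portion: τ_AC = 3.20×10^7 Pa, τ_CB = 1.47×10^7 Pa; maximum is in AC.
τ_max = T_AC·r/J = 21.64·0.00755/5.10×10^-9 = 3.201×10^7 Pa.

32.0 MPa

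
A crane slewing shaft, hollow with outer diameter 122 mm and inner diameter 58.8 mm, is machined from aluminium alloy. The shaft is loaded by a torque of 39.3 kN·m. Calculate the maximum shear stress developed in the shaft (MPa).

J = π(d_o⁴ − d_i⁴)/32 = π(0.122⁴ − 0.0588⁴)/32 = 2.058×10^-5 m⁴.
τ_max = T·r/J = 39300 × 0.0610 / 2.058×10^-5 = 1.165×10^8 Pa.

117 MPa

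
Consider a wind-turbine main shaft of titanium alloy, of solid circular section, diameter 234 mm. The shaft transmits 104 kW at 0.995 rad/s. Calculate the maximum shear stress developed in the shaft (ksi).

ω = 0.995 rad/s, so T = P/ω = 104×10³ / 0.9950 = 104500 N·m.
J = πd⁴/32 = π(0.234)⁴/32 = 2.943×10^-4 m⁴.
τ_max = T·r/J = 104500 × 0.117 / 2.943×10^-4 = 4.155×10^7 Pa.

6.03 ksi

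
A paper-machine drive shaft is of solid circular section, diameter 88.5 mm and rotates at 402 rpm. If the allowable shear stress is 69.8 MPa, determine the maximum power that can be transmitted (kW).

J = πd⁴/32 = π(0.0885)⁴/32 = 6.022×10^-6 m⁴.
T_max = τ_allow·J/r = 6.98×10^7 × 6.022×10^-6 / 0.0442 = 9500 N·m.
ω = 2π·402/60 = 42.10 rad/s, so P_max = T_max·ω = 3.999×10^5 W.

400 kW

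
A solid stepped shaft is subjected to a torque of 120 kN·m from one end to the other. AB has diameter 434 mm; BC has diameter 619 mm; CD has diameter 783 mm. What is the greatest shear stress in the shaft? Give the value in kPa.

Under the same torque, τ_max = 16T/(πd³) is largest where d is smallest — segment AB (d = 434 mm).
τ_max = 16·120000/(π·(0.434)³) = 7.476×10^6 Pa.

7480 kPa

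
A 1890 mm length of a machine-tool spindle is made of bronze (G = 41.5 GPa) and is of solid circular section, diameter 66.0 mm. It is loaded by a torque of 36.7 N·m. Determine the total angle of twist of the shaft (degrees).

J = πd⁴/32 = π(0.0660)⁴/32 = 1.863×10^-6 m⁴.
θ = T·L/(G·J) = 36.70 × 1.89 / (41.5×10⁹ × 1.863×10^-6) = 8.972×10^-4 rad.

0.0514°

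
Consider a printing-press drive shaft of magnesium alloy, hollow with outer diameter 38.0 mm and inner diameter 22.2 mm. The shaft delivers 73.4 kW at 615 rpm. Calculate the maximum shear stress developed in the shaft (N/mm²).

120 N/mm²

ω = 2π·615/60 = 64.40 rad/s, so T = P/ω = 73.4×10³ / 64.40 = 1140 N·m.
J = π(d_o⁴ − d_i⁴)/32 = π(0.0380⁴ − 0.0222⁴)/32 = 1.809×10^-7 m⁴.
τ_max = T·r/J = 1140 × 0.0190 / 1.809×10^-7 = 1.197×10^8 Pa.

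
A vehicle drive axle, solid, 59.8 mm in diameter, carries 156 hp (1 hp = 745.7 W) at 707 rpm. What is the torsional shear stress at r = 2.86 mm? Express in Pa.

3.58e6 Pa

ω = 2π·707/60 = 74.04 rad/s, so T = P/ω = 156×745.7 / 74.04 = 1571 N·m.
J = πd⁴/32 = π(0.0598)⁴/32 = 1.255×10^-6 m⁴.
Shear stress varies linearly with radius: τ = T·r/J = 1571 × 0.00286 / 1.255×10^-6 = 3.579×10^6 Pa.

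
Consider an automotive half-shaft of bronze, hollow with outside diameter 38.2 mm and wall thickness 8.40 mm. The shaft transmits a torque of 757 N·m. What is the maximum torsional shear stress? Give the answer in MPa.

76.7 MPa

J = π(d_o⁴ − d_i⁴)/32 = π(0.0382⁴ − 0.0214⁴)/32 = 1.885×10^-7 m⁴.
τ_max = T·r/J = 757.0 × 0.0191 / 1.885×10^-7 = 7.672×10^7 Pa.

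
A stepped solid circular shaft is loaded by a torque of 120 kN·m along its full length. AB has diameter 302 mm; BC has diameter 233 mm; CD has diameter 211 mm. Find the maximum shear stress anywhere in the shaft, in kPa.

65100 kPa

Under the same torque, τ_max = 16T/(πd³) is largest where d is smallest — segment CD (d = 211 mm).
τ_max = 16·120000/(π·(0.211)³) = 6.506×10^7 Pa.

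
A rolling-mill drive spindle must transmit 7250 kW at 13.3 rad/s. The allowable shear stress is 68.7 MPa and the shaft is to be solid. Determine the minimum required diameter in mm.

343 mm

ω = 13.3 rad/s, so T = P/ω = 7250×10³ / 13.30 = 545100 N·m.
For a solid shaft τ_max = 16T/(πd³), so d = (16T/(π τ_allow))^(1/3) = (16·545100/(π·6.87×10^7))^(1/3) = 0.3432 m.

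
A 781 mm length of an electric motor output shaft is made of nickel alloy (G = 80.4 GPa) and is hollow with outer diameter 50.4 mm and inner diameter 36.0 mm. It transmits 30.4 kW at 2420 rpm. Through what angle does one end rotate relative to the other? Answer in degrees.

0.142°

ω = 2π·2420/60 = 253.4 rad/s, so T = P/ω = 30.4×10³ / 253.4 = 120.0 N·m.
J = π(d_o⁴ − d_i⁴)/32 = π(0.0504⁴ − 0.0360⁴)/32 = 4.686×10^-7 m⁴.
θ = T·L/(G·J) = 120.0 × 0.781 / (80.4×10⁹ × 4.686×10^-7) = 2.487×10^-3 rad.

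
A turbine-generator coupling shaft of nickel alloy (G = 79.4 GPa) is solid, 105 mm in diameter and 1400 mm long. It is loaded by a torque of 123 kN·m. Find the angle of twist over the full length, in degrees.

10.4°

J = πd⁴/32 = π(0.105)⁴/32 = 1.193×10^-5 m⁴.
θ = T·L/(G·J) = 123000 × 1.40 / (79.4×10⁹ × 1.193×10^-5) = 0.1817 rad.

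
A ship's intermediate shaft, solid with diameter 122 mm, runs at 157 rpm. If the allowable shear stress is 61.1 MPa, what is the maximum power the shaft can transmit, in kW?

J = πd⁴/32 = π(0.122)⁴/32 = 2.175×10^-5 m⁴.
T_max = τ_allow·J/r = 6.11×10^7 × 2.175×10^-5 / 0.0610 = 21780 N·m.
ω = 2π·157/60 = 16.44 rad/s, so P_max = T_max·ω = 3.582×10^5 W.

358 kW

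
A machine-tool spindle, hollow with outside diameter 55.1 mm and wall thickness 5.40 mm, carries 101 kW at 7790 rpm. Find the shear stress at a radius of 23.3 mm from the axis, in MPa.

5.48 MPa

ω = 2π·7790/60 = 815.8 rad/s, so T = P/ω = 101×10³ / 815.8 = 123.8 N·m.
J = π(d_o⁴ − d_i⁴)/32 = π(0.0551⁴ − 0.0443⁴)/32 = 5.268×10^-7 m⁴.
Shear stress varies linearly with radius: τ = T·r/J = 123.8 × 0.0233 / 5.268×10^-7 = 5.476×10^6 Pa.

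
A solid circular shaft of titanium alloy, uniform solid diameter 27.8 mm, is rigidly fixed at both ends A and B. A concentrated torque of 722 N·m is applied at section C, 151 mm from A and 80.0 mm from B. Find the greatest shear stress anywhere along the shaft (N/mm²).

With uniform GJ and both ends fixed, compatibility θ_AC = θ_CB gives T_A·a = T_B·b, together with T_A + T_B = T₀.
T_A = T₀·b/(a+b) = 722.0·80.0/231.0 = 250.0 N·m; T_B = 472.0 N·m.
τ in each portion: τ_AC = 5.93×10^7 Pa, τ_CB = 1.12×10^8 Pa; maximum is in CB.
τ_max = T_CB·r/J = 472.0·0.0139/5.86×10^-8 = 1.119×10^8 Pa.

112 N/mm²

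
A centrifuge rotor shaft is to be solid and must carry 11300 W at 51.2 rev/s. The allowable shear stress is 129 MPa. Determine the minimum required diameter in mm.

ω = 2π·51.2 = 321.7 rad/s, so T = P/ω = 11300 / 321.7 = 35.13 N·m.
For a solid shaft τ_max = 16T/(πd³), so d = (16T/(π τ_allow))^(1/3) = (16·35.13/(π·1.29×10^8))^(1/3) = 0.01115 m.

11.2 mm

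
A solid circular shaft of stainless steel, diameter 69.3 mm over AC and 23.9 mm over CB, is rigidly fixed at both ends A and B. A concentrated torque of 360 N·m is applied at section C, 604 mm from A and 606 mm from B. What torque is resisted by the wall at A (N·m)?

Compatibility: T_A·a/J_AC = T_B·b/J_CB with T_A + T_B = T₀.
J_AC = 2.26×10^-6 m⁴, J_CB = 3.20×10^-8 m⁴, so T_A = T₀·(J_AC/a)/((J_AC/a)+(J_CB/b)) = 355.0 N·m, T_B = 5.005 N·m.

355 N·m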